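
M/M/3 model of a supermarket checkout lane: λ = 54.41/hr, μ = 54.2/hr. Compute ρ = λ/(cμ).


ρ = λ/(cμ) = 54.41/(3·54.2) = 54.41/162.60 = 0.3346

Final: 0.3346


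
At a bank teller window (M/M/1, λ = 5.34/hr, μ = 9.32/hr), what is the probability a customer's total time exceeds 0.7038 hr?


W ~ Exponential(μ−λ) for M/M/1.
μ − λ = 9.32 − 5.34 = 3.9800
P(W > t) = e^{−(μ−λ)t} = e^{−2.8011} = 0.060742

Final: 0.060742


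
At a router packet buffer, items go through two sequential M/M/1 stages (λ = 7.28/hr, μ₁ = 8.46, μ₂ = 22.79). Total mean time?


Each node sees arrival rate λ = 7.28/hr (tandem ⇒ throughput preserved).
W₁ = 1/(μ₁−λ) = 1/(8.46−7.28) = 0.84746 hr
W₂ = 1/(μ₂−λ) = 1/(22.79−7.28) = 0.06447 hr
W_total = W₁ + W₂ = 0.84746 + 0.06447 = 0.91193 hr

Final: 0.91193 hr


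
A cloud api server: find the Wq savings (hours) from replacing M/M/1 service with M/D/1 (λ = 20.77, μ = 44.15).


ρ = 20.77/44.15 = 0.4704
Wq(M/M/1) = ρ/(μ−λ) = 0.4704/23.38 = 0.02012 hr
Wq(M/D/1) = ρ/(2(μ−λ)) = 0.01006 hr
Savings = 0.02012 − 0.01006 = 0.01006 hr

Final: 0.01006 hr


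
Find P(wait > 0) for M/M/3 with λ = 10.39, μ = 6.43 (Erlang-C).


a = λ/μ = 1.6159; ρ = a/3 = 0.5386
P₀ = 0.183640 (from M/M/c formula)
C(c,a) = [a^c/(c!(1−ρ))]·P₀ = [4.21904/(6·0.4614)]·0.183640
= 1.52407·0.183640 = 0.279880

Final: 0.279880


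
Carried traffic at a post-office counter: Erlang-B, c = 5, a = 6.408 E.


B(5,6.408) = 0.387952 (Erlang-B)
Carried load = a(1 − B) = 6.408·(1 − 0.387952) = 6.408·0.612048 = 3.9220 E

Final: 3.9220 Erlangs


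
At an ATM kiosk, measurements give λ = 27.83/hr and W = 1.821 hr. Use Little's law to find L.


L = λW = 27.83·1.821 = 50.6784

Final: 50.6784


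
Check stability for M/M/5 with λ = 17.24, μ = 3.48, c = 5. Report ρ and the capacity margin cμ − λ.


Total capacity cμ = 5·3.48 = 17.40/hr
ρ = λ/(cμ) = 17.24/17.40 = 0.9908
Stable ⇔ ρ < 1: YES
Spare capacity = cμ − λ = 17.40 − 17.24 = 0.16/hr

Final: ρ = 0.9908; stable; margin = 0.16/hr


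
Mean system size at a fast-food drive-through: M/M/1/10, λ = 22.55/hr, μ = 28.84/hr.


ρ = 22.55/28.84 = 0.7819
L = ρ[1 − (K+1)ρ^K + Kρ^(K+1)] / [(1−ρ)(1−ρ^(K+1))]
Numerator: 0.7819·(1 − 11·0.085411 + 10·0.066783) = 0.569464
Denominator: (0.2181)·(0.933217) = 0.203535
L = 0.569464/0.203535 = 2.7979

Final: 2.7979


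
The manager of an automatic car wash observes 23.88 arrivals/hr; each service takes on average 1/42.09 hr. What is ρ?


ρ = λ/μ = 23.88/42.09 = 0.5674

Final: 0.5674


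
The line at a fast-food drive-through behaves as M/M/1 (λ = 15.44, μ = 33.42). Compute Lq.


ρ = 15.44/33.42 = 0.4620
Lq = ρ²/(1−ρ) = 0.2134/0.5380 = 0.3967

Final: 0.3967


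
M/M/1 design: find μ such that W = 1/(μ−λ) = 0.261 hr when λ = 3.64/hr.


W = 1/(μ−λ) ⇒ μ − λ = 1/W = 1/0.261 = 3.8314
μ = λ + 1/W = 3.64 + 3.8314 = 7.4714 per hr

Final: 7.4714 /hr


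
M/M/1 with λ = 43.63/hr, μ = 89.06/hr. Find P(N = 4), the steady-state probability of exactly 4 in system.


ρ = 43.63/89.06 = 0.4899
P_n = (1−ρ)·ρ^n = (1 − 0.4899)·0.4899^4 = 0.5101·0.057598 = 0.029381

Final: 0.029381


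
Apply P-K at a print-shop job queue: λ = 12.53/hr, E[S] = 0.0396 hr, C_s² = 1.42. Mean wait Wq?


ρ = λ·E[S] = 12.53·0.0396 = 0.4962
E[S²] = E[S]²(1+C_s²) = 0.0396²·(1+1.42) = 0.003795
Wq = λ·E[S²]/(2(1−ρ)) = 12.53·0.003795/(2·0.5038) = 0.04719 hr

Final: 0.04719 hr


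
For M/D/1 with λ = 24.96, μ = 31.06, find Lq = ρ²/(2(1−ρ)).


ρ = 24.96/31.06 = 0.8036
M/D/1: Lq = ρ²/(2(1−ρ)) = 0.6458/(2·0.1964) = 1.64410

Final: 1.64410


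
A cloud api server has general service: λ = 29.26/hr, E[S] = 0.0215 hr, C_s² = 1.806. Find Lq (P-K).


ρ = λ·E[S] = 29.26·0.0215 = 0.6291
Lq = ρ²(1+C_s²)/(2(1−ρ)) = 0.3958·(1+1.806)/(2·0.3709)
= 0.3958·2.8060/0.7418 = 1.49698

Final: 1.49698


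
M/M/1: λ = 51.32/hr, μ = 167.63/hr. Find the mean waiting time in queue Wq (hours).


ρ = 51.32/167.63 = 0.3062
Wq = ρ/(μ−λ) = 0.3062/(167.63 − 51.32) = 0.3062/116.31 = 0.002632 hr

Final: 0.002632 hr


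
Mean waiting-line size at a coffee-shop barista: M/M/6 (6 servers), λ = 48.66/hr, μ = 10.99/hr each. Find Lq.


a = λ/μ = 4.4277; ρ = a/6 = 0.7379
P₀ = 0.010018
Lq = P₀·a^c·ρ / (c!·(1−ρ)²) = 0.010018·7534.36183·0.7379/(720·0.06867)
= 1.12647

Final: 1.12647


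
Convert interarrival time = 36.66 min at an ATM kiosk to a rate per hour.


λ = 1/(interarrival time) in consistent units.
1 hour = 60 min, so λ = 60/36.66 = 1.6367 per hour

Final: 1.6367 /hr


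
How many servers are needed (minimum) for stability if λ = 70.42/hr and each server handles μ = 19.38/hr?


Stability requires cμ > λ ⇔ c > λ/μ.
λ/μ = 70.42/19.38 = 3.6336
Minimum integer c = ⌊3.6336⌋ + 1 = 4
Check: 4·19.38 = 77.52 > 70.42, while 3·19.38 = 58.14 ≤ 70.42

Final: 4 servers


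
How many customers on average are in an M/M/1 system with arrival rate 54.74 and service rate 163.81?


ρ = λ/μ = 54.74/163.81 = 0.3342
L = ρ/(1−ρ) = 0.3342/(1 − 0.3342) = 0.3342/0.6658 = 0.5019

Final: 0.5019


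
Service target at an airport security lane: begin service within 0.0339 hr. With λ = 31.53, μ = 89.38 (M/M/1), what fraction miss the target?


ρ = 31.53/89.38 = 0.3528
P(Wq > t) = ρ·e^{−(μ−λ)t} = 0.3528·e^{−1.9611}
= 0.3528·0.140701 = 0.049634

Final: 0.049634


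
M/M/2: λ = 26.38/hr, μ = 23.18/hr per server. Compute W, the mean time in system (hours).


a = 1.1381; ρ = 0.5690; P₀ = 0.274677
Lq = P₀·a^c·ρ/(c!(1−ρ)²) = 0.54493
Wq = Lq/λ = 0.54493/26.38 = 0.02066 hr
W = Wq + 1/μ = 0.02066 + 0.04314 = 0.06380 hr

Final: 0.06380 hr


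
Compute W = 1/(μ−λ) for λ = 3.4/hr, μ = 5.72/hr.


W = 1/(μ−λ) = 1/(5.72 − 3.4) = 1/2.32 = 0.4310 hr

Final: 0.4310 hr


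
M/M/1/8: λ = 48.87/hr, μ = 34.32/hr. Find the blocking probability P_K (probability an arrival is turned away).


ρ = λ/μ = 48.87/34.32 = 1.4240
P_K = (1−ρ)ρ^K/(1−ρ^(K+1)) = (-0.4240·16.902871)/(1 − 24.068861)
= -7.165990/-23.068861 = 0.310635

Final: 0.310635


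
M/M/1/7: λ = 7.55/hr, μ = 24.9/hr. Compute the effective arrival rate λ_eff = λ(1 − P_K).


ρ = 0.3032; P_K = (1−ρ)ρ^7/(1−ρ^8) = 0.0001642
λ_eff = λ(1 − P_K) = 7.55·(1 − 0.0001642) = 7.55·0.999836 = 7.5488 /hr

Final: 7.5488 /hr


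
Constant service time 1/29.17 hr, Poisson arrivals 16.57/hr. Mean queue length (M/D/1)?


ρ = 16.57/29.17 = 0.5680
M/D/1: Lq = ρ²/(2(1−ρ)) = 0.3227/(2·0.4320) = 0.37351

Final: 0.37351


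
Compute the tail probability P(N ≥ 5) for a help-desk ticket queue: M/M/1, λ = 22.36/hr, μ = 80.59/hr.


ρ = 22.36/80.59 = 0.2775
P(N ≥ n) = ρ^n = 0.2775^5 = 0.001644

Final: 0.001644


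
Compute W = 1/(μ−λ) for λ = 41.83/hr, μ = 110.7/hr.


W = 1/(μ−λ) = 1/(110.7 − 41.83) = 1/68.87 = 0.01452 hr

Final: 0.01452 hr


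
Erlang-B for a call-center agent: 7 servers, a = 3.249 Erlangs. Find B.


B(c,a) = (a^c/c!) / Σ_{k=0}^{c} a^k/k!
a^7/7! = 0.758259
Σ terms (k=0..7): 1.00000 + 3.24900 + 5.27800 + 5.71607 + 4.64288 + 3.01694 + 1.63368 + 0.75826 = 25.294835
B = 0.758259/25.294835 = 0.029977

Final: 0.029977


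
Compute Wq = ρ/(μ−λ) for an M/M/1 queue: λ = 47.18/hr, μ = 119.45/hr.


ρ = 47.18/119.45 = 0.3950
Wq = ρ/(μ−λ) = 0.3950/(119.45 − 47.18) = 0.3950/72.27 = 0.005465 hr

Final: 0.005465 hr


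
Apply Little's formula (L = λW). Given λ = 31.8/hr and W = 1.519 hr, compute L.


L = λW = 31.8·1.519 = 48.3042

Final: 48.3042


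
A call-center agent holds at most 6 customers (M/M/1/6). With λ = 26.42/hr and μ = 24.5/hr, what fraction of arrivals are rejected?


ρ = λ/μ = 26.42/24.5 = 1.0784
P_K = (1−ρ)ρ^K/(1−ρ^(K+1)) = (-0.07837·1.572535)/(1 − 1.695771)
= -0.123235/-0.695771 = 0.177121

Final: 0.177121


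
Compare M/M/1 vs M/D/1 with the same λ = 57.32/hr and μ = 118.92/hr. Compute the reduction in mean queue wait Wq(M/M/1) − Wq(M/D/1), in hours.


ρ = 57.32/118.92 = 0.4820
Wq(M/M/1) = ρ/(μ−λ) = 0.4820/61.60 = 0.007825 hr
Wq(M/D/1) = ρ/(2(μ−λ)) = 0.003912 hr
Savings = 0.007825 − 0.003912 = 0.003912 hr

Final: 0.003912 hr


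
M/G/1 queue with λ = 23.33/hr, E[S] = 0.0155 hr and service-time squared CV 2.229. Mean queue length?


ρ = λ·E[S] = 23.33·0.0155 = 0.3616
Lq = ρ²(1+C_s²)/(2(1−ρ)) = 0.1308·(1+2.229)/(2·0.6384)
= 0.1308·3.2290/1.2768 = 0.33071

Final: 0.33071


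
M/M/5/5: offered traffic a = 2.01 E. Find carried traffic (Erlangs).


B(5,2.01) = 0.037263 (Erlang-B)
Carried load = a(1 − B) = 2.01·(1 − 0.037263) = 2.01·0.962737 = 1.9351 E

Final: 1.9351 Erlangs


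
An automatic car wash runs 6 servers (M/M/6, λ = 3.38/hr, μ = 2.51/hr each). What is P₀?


a = λ/μ = 3.38/2.51 = 1.3466; ρ = a/c = 0.2244
Σ_{k=0}^{5} a^k/k! (terms k=0..5) = 1.00000 + 1.34661 + 0.90668 + 0.40698 + 0.13701 + 0.03690 = 3.83420
Tail: a^6/(6!(1−ρ)) = 5.96290/(720·0.7756) = 0.01068
P₀ = 1/(3.83420 + 0.01068) = 1/3.84487 = 0.260087

Final: 0.260087


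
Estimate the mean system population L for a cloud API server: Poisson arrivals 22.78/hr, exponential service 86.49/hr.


ρ = λ/μ = 22.78/86.49 = 0.2634
L = ρ/(1−ρ) = 0.2634/(1 − 0.2634) = 0.2634/0.7366 = 0.3576

Final: 0.3576


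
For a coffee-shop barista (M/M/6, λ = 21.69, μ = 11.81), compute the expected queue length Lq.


a = λ/μ = 1.8366; ρ = a/6 = 0.3061
P₀ = 0.159222
Lq = P₀·a^c·ρ / (c!·(1−ρ)²) = 0.159222·38.37584·0.3061/(720·0.48150)
= 0.005395

Final: 0.005395


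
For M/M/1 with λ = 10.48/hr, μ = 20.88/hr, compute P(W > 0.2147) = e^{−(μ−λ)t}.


W ~ Exponential(μ−λ) for M/M/1.
μ − λ = 20.88 − 10.48 = 10.4000
P(W > t) = e^{−(μ−λ)t} = e^{−2.2329} = 0.107219

Final: 0.107219


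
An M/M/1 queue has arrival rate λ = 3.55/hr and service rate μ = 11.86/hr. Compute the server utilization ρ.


ρ = λ/μ = 3.55/11.86 = 0.2993

Final: 0.2993


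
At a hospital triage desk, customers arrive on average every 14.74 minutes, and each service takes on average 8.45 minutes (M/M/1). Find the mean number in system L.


λ = 60/14.74 = 4.0706 /hr
μ = 60/8.45 = 7.1006 /hr
ρ = λ/μ = 4.0706/7.1006 = 0.5733
L = ρ/(1−ρ) = 0.5733/0.4267 = 1.3434

Final: 1.3434


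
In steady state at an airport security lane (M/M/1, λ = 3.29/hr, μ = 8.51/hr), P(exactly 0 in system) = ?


ρ = 3.29/8.51 = 0.3866
P_n = (1−ρ)·ρ^n = (1 − 0.3866)·0.3866^0 = 0.6134·1.000000 = 0.613396

Final: 0.613396


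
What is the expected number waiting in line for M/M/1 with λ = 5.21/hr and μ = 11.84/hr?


ρ = 5.21/11.84 = 0.4400
Lq = ρ²/(1−ρ) = 0.1936/0.5600 = 0.3458

Final: 0.3458


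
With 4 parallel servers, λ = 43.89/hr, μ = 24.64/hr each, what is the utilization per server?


ρ = λ/(cμ) = 43.89/(4·24.64) = 43.89/98.56 = 0.4453

Final: 0.4453


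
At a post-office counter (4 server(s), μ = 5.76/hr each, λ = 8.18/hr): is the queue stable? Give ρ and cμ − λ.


Total capacity cμ = 4·5.76 = 23.04/hr
ρ = λ/(cμ) = 8.18/23.04 = 0.3550
Stable ⇔ ρ < 1: YES
Spare capacity = cμ − λ = 23.04 − 8.18 = 14.86/hr

Final: ρ = 0.3550; stable; margin = 14.86/hr


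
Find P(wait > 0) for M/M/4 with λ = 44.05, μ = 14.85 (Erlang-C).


a = λ/μ = 2.9663; ρ = a/4 = 0.7416
P₀ = 0.039683 (from M/M/c formula)
C(c,a) = [a^c/(c!(1−ρ))]·P₀ = [77.42440/(24·0.2584)]·0.039683
= 12.48374·0.039683 = 0.495390

Final: 0.495390


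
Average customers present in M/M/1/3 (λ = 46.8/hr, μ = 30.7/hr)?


ρ = 46.8/30.7 = 1.5244
L = ρ[1 − (K+1)ρ^K + Kρ^(K+1)] / [(1−ρ)(1−ρ^(K+1))]
Numerator: 1.5244·(1 − 4·3.542603 + 3·5.400450) = 4.620453
Denominator: (-0.5244)·(-4.400450) = 2.307728
L = 4.620453/2.307728 = 2.0022

Final: 2.0022


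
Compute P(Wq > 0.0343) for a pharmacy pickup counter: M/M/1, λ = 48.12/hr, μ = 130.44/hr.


ρ = 48.12/130.44 = 0.3689
P(Wq > t) = ρ·e^{−(μ−λ)t} = 0.3689·e^{−2.8236}
= 0.3689·0.059393 = 0.021910

Final: 0.021910


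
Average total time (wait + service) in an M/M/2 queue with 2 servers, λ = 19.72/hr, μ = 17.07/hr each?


a = 1.1552; ρ = 0.5776; P₀ = 0.267731
Lq = P₀·a^c·ρ/(c!(1−ρ)²) = 0.57844
Wq = Lq/λ = 0.57844/19.72 = 0.02933 hr
W = Wq + 1/μ = 0.02933 + 0.05858 = 0.08791 hr

Final: 0.08791 hr


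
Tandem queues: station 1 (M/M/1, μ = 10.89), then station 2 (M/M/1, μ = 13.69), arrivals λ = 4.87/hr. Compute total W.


Each node sees arrival rate λ = 4.87/hr (tandem ⇒ throughput preserved).
W₁ = 1/(μ₁−λ) = 1/(10.89−4.87) = 0.16611 hr
W₂ = 1/(μ₂−λ) = 1/(13.69−4.87) = 0.11338 hr
W_total = W₁ + W₂ = 0.16611 + 0.11338 = 0.27949 hr

Final: 0.27949 hr


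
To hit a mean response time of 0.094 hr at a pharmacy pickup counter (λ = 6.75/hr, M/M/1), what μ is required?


W = 1/(μ−λ) ⇒ μ − λ = 1/W = 1/0.094 = 10.6383
μ = λ + 1/W = 6.75 + 10.6383 = 17.3883 per hr

Final: 17.3883 /hr


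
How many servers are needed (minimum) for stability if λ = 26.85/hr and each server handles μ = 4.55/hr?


Stability requires cμ > λ ⇔ c > λ/μ.
λ/μ = 26.85/4.55 = 5.9011
Minimum integer c = ⌊5.9011⌋ + 1 = 6
Check: 6·4.55 = 27.30 > 26.85, while 5·4.55 = 22.75 ≤ 26.85

Final: 6 servers


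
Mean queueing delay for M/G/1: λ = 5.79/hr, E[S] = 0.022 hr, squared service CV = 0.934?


ρ = λ·E[S] = 5.79·0.022 = 0.1274
E[S²] = E[S]²(1+C_s²) = 0.022²·(1+0.934) = 0.0009361
Wq = λ·E[S²]/(2(1−ρ)) = 5.79·0.0009361/(2·0.8726) = 0.003105 hr

Final: 0.003105 hr


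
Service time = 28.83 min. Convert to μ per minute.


μ = 1/(service time) in consistent units.
1 minute = 1 min, so μ = 1/28.83 = 0.03469 per minute

Final: 0.03469 /min


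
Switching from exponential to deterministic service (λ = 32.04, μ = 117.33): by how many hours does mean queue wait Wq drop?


ρ = 32.04/117.33 = 0.2731
Wq(M/M/1) = ρ/(μ−λ) = 0.2731/85.29 = 0.003202 hr
Wq(M/D/1) = ρ/(2(μ−λ)) = 0.001601 hr
Savings = 0.003202 − 0.001601 = 0.001601 hr

Final: 0.001601 hr


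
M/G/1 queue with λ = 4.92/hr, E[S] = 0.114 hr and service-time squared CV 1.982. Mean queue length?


ρ = λ·E[S] = 4.92·0.114 = 0.5609
Lq = ρ²(1+C_s²)/(2(1−ρ)) = 0.3146·(1+1.982)/(2·0.4391)
= 0.3146·2.9820/0.8782 = 1.06816

Final: 1.06816


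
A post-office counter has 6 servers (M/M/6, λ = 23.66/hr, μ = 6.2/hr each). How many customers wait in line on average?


a = λ/μ = 3.8161; ρ = a/6 = 0.6360
P₀ = 0.020523
Lq = P₀·a^c·ρ / (c!·(1−ρ)²) = 0.020523·3088.43386·0.6360/(720·0.13248)
= 0.42264

Final: 0.42264


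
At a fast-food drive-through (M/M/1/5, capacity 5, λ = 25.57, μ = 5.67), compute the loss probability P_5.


ρ = λ/μ = 25.57/5.67 = 4.5097
P_K = (1−ρ)ρ^K/(1−ρ^(K+1)) = (-3.5097·1865.255571)/(1 − 8411.743375)
= -6546.487805/-8410.743375 = 0.778348

Final: 0.778348


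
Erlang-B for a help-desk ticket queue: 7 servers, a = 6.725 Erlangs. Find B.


B(c,a) = (a^c/c!) / Σ_{k=0}^{c} a^k/k!
a^7/7! = 123.428509
Σ terms (k=0..7): 1.00000 + 6.72500 + 22.61281 + 50.69039 + 85.22321 + 114.62522 + 128.47577 + 123.42851 = 532.780921
B = 123.428509/532.780921 = 0.231668

Final: 0.231668


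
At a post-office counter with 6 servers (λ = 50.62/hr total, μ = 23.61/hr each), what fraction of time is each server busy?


ρ = λ/(cμ) = 50.62/(6·23.61) = 50.62/141.66 = 0.3573

Final: 0.3573


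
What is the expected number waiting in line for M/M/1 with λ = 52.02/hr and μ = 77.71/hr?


ρ = 52.02/77.71 = 0.6694
Lq = ρ²/(1−ρ) = 0.4481/0.3306 = 1.3555

Final: 1.3555


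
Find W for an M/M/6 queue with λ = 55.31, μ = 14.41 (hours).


a = 3.8383; ρ = 0.6397; P₀ = 0.020023
Lq = P₀·a^c·ρ/(c!(1−ρ)²) = 0.43826
Wq = Lq/λ = 0.43826/55.31 = 0.007924 hr
W = Wq + 1/μ = 0.007924 + 0.06940 = 0.07732 hr

Final: 0.07732 hr


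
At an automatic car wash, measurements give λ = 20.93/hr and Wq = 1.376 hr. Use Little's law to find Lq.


Lq = λWq = 20.93·1.376 = 28.7997

Final: 28.7997


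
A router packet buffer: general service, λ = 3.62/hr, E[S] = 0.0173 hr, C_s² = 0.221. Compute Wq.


ρ = λ·E[S] = 3.62·0.0173 = 0.06263
E[S²] = E[S]²(1+C_s²) = 0.0173²·(1+0.221) = 0.0003654
Wq = λ·E[S²]/(2(1−ρ)) = 3.62·0.0003654/(2·0.9374) = 0.0007056 hr

Final: 0.0007056 hr


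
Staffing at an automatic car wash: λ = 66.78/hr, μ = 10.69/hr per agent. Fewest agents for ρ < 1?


Stability requires cμ > λ ⇔ c > λ/μ.
λ/μ = 66.78/10.69 = 6.2470
Minimum integer c = ⌊6.2470⌋ + 1 = 7
Check: 7·10.69 = 74.83 > 66.78, while 6·10.69 = 64.14 ≤ 66.78

Final: 7 servers


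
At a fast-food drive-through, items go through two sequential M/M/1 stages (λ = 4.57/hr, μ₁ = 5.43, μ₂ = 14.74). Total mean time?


Each node sees arrival rate λ = 4.57/hr (tandem ⇒ throughput preserved).
W₁ = 1/(μ₁−λ) = 1/(5.43−4.57) = 1.16279 hr
W₂ = 1/(μ₂−λ) = 1/(14.74−4.57) = 0.09833 hr
W_total = W₁ + W₂ = 1.16279 + 0.09833 = 1.26112 hr

Final: 1.26112 hr


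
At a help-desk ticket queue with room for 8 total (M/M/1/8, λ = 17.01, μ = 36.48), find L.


ρ = 17.01/36.48 = 0.4663
L = ρ[1 − (K+1)ρ^K + Kρ^(K+1)] / [(1−ρ)(1−ρ^(K+1))]
Numerator: 0.4663·(1 − 9·0.002235 + 8·0.001042) = 0.460792
Denominator: (0.5337)·(0.998958) = 0.533161
L = 0.460792/0.533161 = 0.8643

Final: 0.8643


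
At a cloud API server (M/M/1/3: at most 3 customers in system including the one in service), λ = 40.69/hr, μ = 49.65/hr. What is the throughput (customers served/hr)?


ρ = 0.8195; P_K = (1−ρ)ρ^3/(1−ρ^4) = 0.180968
λ_eff = λ(1 − P_K) = 40.69·(1 − 0.180968) = 40.69·0.819032 = 33.3264 /hr

Final: 33.3264 /hr


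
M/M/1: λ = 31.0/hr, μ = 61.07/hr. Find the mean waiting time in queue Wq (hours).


ρ = 31.0/61.07 = 0.5076
Wq = ρ/(μ−λ) = 0.5076/(61.07 − 31.0) = 0.5076/30.07 = 0.01688 hr

Final: 0.01688 hr


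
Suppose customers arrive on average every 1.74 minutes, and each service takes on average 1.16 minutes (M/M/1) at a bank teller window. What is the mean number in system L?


λ = 60/1.74 = 34.4828 /hr
μ = 60/1.16 = 51.7241 /hr
ρ = λ/μ = 34.4828/51.7241 = 0.6667
L = ρ/(1−ρ) = 0.6667/0.3333 = 2.0000

Final: 2.0000


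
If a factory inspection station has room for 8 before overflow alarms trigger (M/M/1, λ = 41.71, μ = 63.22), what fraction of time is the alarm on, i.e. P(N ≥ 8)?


ρ = 41.71/63.22 = 0.6598
P(N ≥ n) = ρ^n = 0.6598^8 = 0.035899

Final: 0.035899


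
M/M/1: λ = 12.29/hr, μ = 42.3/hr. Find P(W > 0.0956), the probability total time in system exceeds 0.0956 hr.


W ~ Exponential(μ−λ) for M/M/1.
μ − λ = 42.3 − 12.29 = 30.0100
P(W > t) = e^{−(μ−λ)t} = e^{−2.8690} = 0.056758

Final: 0.056758


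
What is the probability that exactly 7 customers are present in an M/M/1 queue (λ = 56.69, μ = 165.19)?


ρ = 56.69/165.19 = 0.3432
P_n = (1−ρ)·ρ^n = (1 − 0.3432)·0.3432^7 = 0.6568·0.0005606 = 0.0003682

Final: 0.0003682


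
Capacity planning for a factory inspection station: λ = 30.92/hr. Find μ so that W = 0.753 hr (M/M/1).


W = 1/(μ−λ) ⇒ μ − λ = 1/W = 1/0.753 = 1.3280
μ = λ + 1/W = 30.92 + 1.3280 = 32.2480 per hr

Final: 32.2480 /hr


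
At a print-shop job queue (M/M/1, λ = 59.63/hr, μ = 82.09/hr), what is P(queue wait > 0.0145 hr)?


ρ = 59.63/82.09 = 0.7264
P(Wq > t) = ρ·e^{−(μ−λ)t} = 0.7264·e^{−0.3257}
= 0.7264·0.722043 = 0.524491

Final: 0.524491


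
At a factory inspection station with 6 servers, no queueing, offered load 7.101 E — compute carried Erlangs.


B(6,7.101) = 0.337596 (Erlang-B)
Carried load = a(1 − B) = 7.101·(1 − 0.337596) = 7.101·0.662404 = 4.7037 E

Final: 4.7037 Erlangs


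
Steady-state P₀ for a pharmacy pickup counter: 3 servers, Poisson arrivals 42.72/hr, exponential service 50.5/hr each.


a = λ/μ = 42.72/50.5 = 0.8459; ρ = a/c = 0.2820
Σ_{k=0}^{2} a^k/k! (terms k=0..2) = 1.00000 + 0.84594 + 0.35781 = 2.20375
Tail: a^3/(3!(1−ρ)) = 0.60537/(6·0.7180) = 0.14052
P₀ = 1/(2.20375 + 0.14052) = 1/2.34427 = 0.426573

Final: 0.426573


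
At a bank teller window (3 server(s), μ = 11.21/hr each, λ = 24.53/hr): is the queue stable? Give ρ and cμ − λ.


Total capacity cμ = 3·11.21 = 33.63/hr
ρ = λ/(cμ) = 24.53/33.63 = 0.7294
Stable ⇔ ρ < 1: YES
Spare capacity = cμ − λ = 33.63 − 24.53 = 9.10/hr

Final: ρ = 0.7294; stable; margin = 9.10/hr


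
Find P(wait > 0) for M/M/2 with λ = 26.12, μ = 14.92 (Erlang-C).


a = λ/μ = 1.7507; ρ = a/2 = 0.8753
P₀ = 0.066476 (from M/M/c formula)
C(c,a) = [a^c/(c!(1−ρ))]·P₀ = [3.06485/(2·0.1247)]·0.066476
= 12.29234·0.066476 = 0.817146

Final: 0.817146


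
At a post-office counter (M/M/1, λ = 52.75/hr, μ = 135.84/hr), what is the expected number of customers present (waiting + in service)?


ρ = λ/μ = 52.75/135.84 = 0.3883
L = ρ/(1−ρ) = 0.3883/(1 − 0.3883) = 0.3883/0.6117 = 0.6349

Final: 0.6349


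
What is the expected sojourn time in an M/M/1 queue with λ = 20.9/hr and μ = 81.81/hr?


W = 1/(μ−λ) = 1/(81.81 − 20.9) = 1/60.91 = 0.01642 hr

Final: 0.01642 hr


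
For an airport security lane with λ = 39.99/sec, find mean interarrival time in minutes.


Mean interarrival time = 1/λ = 1/39.99 second = 0.02501 second
In minutes: 0.02501 × 0.0166667 = 0.0004168 min

Final: 0.0004168 min


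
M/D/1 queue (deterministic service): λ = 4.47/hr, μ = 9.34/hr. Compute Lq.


ρ = 4.47/9.34 = 0.4786
M/D/1: Lq = ρ²/(2(1−ρ)) = 0.2290/(2·0.5214) = 0.21964

Final: 0.21964


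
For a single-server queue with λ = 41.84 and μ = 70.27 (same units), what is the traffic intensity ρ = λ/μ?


ρ = λ/μ = 41.84/70.27 = 0.5954

Final: 0.5954


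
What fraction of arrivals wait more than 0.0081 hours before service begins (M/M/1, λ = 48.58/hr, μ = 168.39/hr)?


ρ = 48.58/168.39 = 0.2885
P(Wq > t) = ρ·e^{−(μ−λ)t} = 0.2885·e^{−0.9705}
= 0.2885·0.378908 = 0.109314

Final: 0.109314


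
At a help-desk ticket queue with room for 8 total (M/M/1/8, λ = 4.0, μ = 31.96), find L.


ρ = 4.0/31.96 = 0.1252
L = ρ[1 − (K+1)ρ^K + Kρ^(K+1)] / [(1−ρ)(1−ρ^(K+1))]
Numerator: 0.1252·(1 − 9·0.00000006020 + 8·0.000000007535) = 0.125156
Denominator: (0.8748)·(1.000000) = 0.874844
L = 0.125156/0.874844 = 0.1431

Final: 0.1431


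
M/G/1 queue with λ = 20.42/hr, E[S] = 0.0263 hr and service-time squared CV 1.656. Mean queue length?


ρ = λ·E[S] = 20.42·0.0263 = 0.5370
Lq = ρ²(1+C_s²)/(2(1−ρ)) = 0.2884·(1+1.656)/(2·0.4630)
= 0.2884·2.6560/0.9259 = 0.82734

Final: 0.82734


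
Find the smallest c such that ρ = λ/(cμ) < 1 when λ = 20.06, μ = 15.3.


Stability requires cμ > λ ⇔ c > λ/μ.
λ/μ = 20.06/15.3 = 1.3111
Minimum integer c = ⌊1.3111⌋ + 1 = 2
Check: 2·15.3 = 30.60 > 20.06, while 1·15.3 = 15.30 ≤ 20.06

Final: 2 servers


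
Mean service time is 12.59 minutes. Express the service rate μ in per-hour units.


μ = 1/(service time) in consistent units.
1 hour = 60 min, so μ = 60/12.59 = 4.7657 per hour

Final: 4.7657 /hr


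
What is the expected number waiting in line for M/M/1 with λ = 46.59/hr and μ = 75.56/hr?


ρ = 46.59/75.56 = 0.6166
Lq = ρ²/(1−ρ) = 0.3802/0.3834 = 0.9916

Final: 0.9916


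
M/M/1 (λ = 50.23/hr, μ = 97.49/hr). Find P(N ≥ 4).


ρ = 50.23/97.49 = 0.5152
P(N ≥ n) = ρ^n = 0.5152^4 = 0.070471

Final: 0.070471


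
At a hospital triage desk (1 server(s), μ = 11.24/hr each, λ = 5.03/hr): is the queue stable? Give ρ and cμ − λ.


Total capacity cμ = 1·11.24 = 11.24/hr
ρ = λ/(cμ) = 5.03/11.24 = 0.4475
Stable ⇔ ρ < 1: YES
Spare capacity = cμ − λ = 11.24 − 5.03 = 6.21/hr

Final: ρ = 0.4475; stable; margin = 6.21/hr


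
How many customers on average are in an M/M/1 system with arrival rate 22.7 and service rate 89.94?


ρ = λ/μ = 22.7/89.94 = 0.2524
L = ρ/(1−ρ) = 0.2524/(1 − 0.2524) = 0.2524/0.7476 = 0.3376

Final: 0.3376


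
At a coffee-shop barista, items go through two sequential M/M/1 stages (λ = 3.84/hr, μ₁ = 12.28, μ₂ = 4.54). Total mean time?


Each node sees arrival rate λ = 3.84/hr (tandem ⇒ throughput preserved).
W₁ = 1/(μ₁−λ) = 1/(12.28−3.84) = 0.11848 hr
W₂ = 1/(μ₂−λ) = 1/(4.54−3.84) = 1.42857 hr
W_total = W₁ + W₂ = 0.11848 + 1.42857 = 1.54705 hr

Final: 1.54705 hr


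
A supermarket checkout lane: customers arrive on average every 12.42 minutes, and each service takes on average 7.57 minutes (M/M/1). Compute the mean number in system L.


λ = 60/12.42 = 4.8309 /hr
μ = 60/7.57 = 7.9260 /hr
ρ = λ/μ = 4.8309/7.9260 = 0.6095
L = ρ/(1−ρ) = 0.6095/0.3905 = 1.5608

Final: 1.5608


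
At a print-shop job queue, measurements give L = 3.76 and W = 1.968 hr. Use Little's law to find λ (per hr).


λ = L/W = 3.76/1.968 = 1.9106 /hr

Final: 1.9106 /hr


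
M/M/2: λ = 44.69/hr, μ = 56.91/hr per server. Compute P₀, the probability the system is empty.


a = λ/μ = 44.69/56.91 = 0.7853; ρ = a/c = 0.3926
Σ_{k=0}^{1} a^k/k! (terms k=0..1) = 1.00000 + 0.78527 = 1.78527
Tail: a^2/(2!(1−ρ)) = 0.61666/(2·0.6074) = 0.50765
P₀ = 1/(1.78527 + 0.50765) = 1/2.29293 = 0.436124

Final: 0.436124


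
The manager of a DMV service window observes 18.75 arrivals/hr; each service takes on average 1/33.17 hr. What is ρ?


ρ = λ/μ = 18.75/33.17 = 0.5653

Final: 0.5653


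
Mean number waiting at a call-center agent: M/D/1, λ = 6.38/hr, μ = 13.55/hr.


ρ = 6.38/13.55 = 0.4708
M/D/1: Lq = ρ²/(2(1−ρ)) = 0.2217/(2·0.5292) = 0.20948

Final: 0.20948


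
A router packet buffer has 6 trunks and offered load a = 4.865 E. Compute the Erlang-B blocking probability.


B(c,a) = (a^c/c!) / Σ_{k=0}^{c} a^k/k!
a^6/6! = 18.414697
Σ terms (k=0..6): 1.00000 + 4.86500 + 11.83411 + 19.19099 + 23.34104 + 22.71083 + 18.41470 = 101.356660
B = 18.414697/101.356660 = 0.181682

Final: 0.181682


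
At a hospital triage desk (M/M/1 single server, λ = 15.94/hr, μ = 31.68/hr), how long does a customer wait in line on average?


ρ = 15.94/31.68 = 0.5032
Wq = ρ/(μ−λ) = 0.5032/(31.68 − 15.94) = 0.5032/15.74 = 0.03197 hr

Final: 0.03197 hr


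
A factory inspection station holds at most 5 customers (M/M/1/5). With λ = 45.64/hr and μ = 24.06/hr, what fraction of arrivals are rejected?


ρ = λ/μ = 45.64/24.06 = 1.8969
P_K = (1−ρ)ρ^K/(1−ρ^(K+1)) = (-0.8969·24.561227)/(1 − 46.590790)
= -22.029563/-45.590790 = 0.483202

Final: 0.483202


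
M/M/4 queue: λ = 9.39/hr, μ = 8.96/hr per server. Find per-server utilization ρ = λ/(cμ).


ρ = λ/(cμ) = 9.39/(4·8.96) = 9.39/35.84 = 0.2620

Final: 0.2620


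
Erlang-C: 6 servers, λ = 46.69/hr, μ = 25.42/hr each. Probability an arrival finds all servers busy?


a = λ/μ = 1.8367; ρ = a/6 = 0.3061
P₀ = 0.159196 (from M/M/c formula)
C(c,a) = [a^c/(c!(1−ρ))]·P₀ = [38.39635/(720·0.6939)]·0.159196
= 0.07686·0.159196 = 0.012235

Final: 0.012235


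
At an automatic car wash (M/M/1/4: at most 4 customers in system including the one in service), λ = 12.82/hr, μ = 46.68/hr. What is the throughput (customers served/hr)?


ρ = 0.2746; P_K = (1−ρ)ρ^4/(1−ρ^5) = 0.004133
λ_eff = λ(1 − P_K) = 12.82·(1 − 0.004133) = 12.82·0.995867 = 12.7670 /hr

Final: 12.7670 /hr


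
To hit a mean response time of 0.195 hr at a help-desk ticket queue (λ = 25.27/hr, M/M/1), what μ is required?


W = 1/(μ−λ) ⇒ μ − λ = 1/W = 1/0.195 = 5.1282
μ = λ + 1/W = 25.27 + 5.1282 = 30.3982 per hr

Final: 30.3982 /hr


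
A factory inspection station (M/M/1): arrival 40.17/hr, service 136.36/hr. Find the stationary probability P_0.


ρ = 40.17/136.36 = 0.2946
P_n = (1−ρ)·ρ^n = (1 − 0.2946)·0.2946^0 = 0.7054·1.000000 = 0.705412

Final: 0.705412


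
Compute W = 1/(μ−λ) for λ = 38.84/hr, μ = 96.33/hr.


W = 1/(μ−λ) = 1/(96.33 − 38.84) = 1/57.49 = 0.01739 hr

Final: 0.01739 hr


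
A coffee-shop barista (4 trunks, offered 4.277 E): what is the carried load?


B(4,4.277) = 0.336733 (Erlang-B)
Carried load = a(1 − B) = 4.277·(1 − 0.336733) = 4.277·0.663267 = 2.8368 E

Final: 2.8368 Erlangs


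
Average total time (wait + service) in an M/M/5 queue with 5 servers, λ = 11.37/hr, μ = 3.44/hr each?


a = 3.3052; ρ = 0.6610; P₀ = 0.032834
Lq = P₀·a^c·ρ/(c!(1−ρ)²) = 0.62101
Wq = Lq/λ = 0.62101/11.37 = 0.05462 hr
W = Wq + 1/μ = 0.05462 + 0.29070 = 0.34532 hr

Final: 0.34532 hr


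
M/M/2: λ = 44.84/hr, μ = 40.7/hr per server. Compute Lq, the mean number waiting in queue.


a = λ/μ = 1.1017; ρ = a/2 = 0.5509
P₀ = 0.289607
Lq = P₀·a^c·ρ / (c!·(1−ρ)²) = 0.289607·1.21379·0.5509/(2·0.20173)
= 0.47995

Final: 0.47995


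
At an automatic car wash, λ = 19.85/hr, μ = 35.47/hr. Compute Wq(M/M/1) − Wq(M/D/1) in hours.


ρ = 19.85/35.47 = 0.5596
Wq(M/M/1) = ρ/(μ−λ) = 0.5596/15.62 = 0.03583 hr
Wq(M/D/1) = ρ/(2(μ−λ)) = 0.01791 hr
Savings = 0.03583 − 0.01791 = 0.01791 hr

Final: 0.01791 hr


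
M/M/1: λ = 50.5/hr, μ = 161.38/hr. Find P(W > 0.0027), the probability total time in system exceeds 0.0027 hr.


W ~ Exponential(μ−λ) for M/M/1.
μ − λ = 161.38 − 50.5 = 110.8800
P(W > t) = e^{−(μ−λ)t} = e^{−0.2994} = 0.741281

Final: 0.741281


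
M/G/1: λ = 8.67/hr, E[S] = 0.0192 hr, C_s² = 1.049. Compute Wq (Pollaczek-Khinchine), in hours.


ρ = λ·E[S] = 8.67·0.0192 = 0.1665
E[S²] = E[S]²(1+C_s²) = 0.0192²·(1+1.049) = 0.0007553
Wq = λ·E[S²]/(2(1−ρ)) = 8.67·0.0007553/(2·0.8335) = 0.003928 hr

Final: 0.003928 hr


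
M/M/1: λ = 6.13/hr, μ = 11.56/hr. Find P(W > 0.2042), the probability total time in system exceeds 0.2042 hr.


W ~ Exponential(μ−λ) for M/M/1.
μ − λ = 11.56 − 6.13 = 5.4300
P(W > t) = e^{−(μ−λ)t} = e^{−1.1088} = 0.329953

Final: 0.329953


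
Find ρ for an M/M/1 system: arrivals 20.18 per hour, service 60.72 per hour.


ρ = λ/μ = 20.18/60.72 = 0.3323

Final: 0.3323


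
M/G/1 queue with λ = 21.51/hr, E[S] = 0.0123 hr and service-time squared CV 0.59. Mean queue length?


ρ = λ·E[S] = 21.51·0.0123 = 0.2646
Lq = ρ²(1+C_s²)/(2(1−ρ)) = 0.07000·(1+0.59)/(2·0.7354)
= 0.07000·1.5900/1.4709 = 0.07567

Final: 0.07567


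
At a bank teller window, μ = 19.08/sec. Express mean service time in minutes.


Mean service time = 1/μ = 1/19.08 second = 0.05241 second
In minutes: 0.05241 × 0.0166667 = 0.0008735 min

Final: 0.0008735 min


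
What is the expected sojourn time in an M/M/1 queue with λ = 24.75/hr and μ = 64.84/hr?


W = 1/(μ−λ) = 1/(64.84 − 24.75) = 1/40.09 = 0.02494 hr

Final: 0.02494 hr


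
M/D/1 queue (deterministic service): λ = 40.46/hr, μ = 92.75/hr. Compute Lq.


ρ = 40.46/92.75 = 0.4362
M/D/1: Lq = ρ²/(2(1−ρ)) = 0.1903/(2·0.5638) = 0.16877

Final: 0.16877


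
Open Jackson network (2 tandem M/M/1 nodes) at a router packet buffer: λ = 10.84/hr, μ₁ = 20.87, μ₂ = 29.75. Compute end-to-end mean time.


Each node sees arrival rate λ = 10.84/hr (tandem ⇒ throughput preserved).
W₁ = 1/(μ₁−λ) = 1/(20.87−10.84) = 0.09970 hr
W₂ = 1/(μ₂−λ) = 1/(29.75−10.84) = 0.05288 hr
W_total = W₁ + W₂ = 0.09970 + 0.05288 = 0.15258 hr

Final: 0.15258 hr


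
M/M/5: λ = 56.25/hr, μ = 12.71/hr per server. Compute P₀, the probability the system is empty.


a = λ/μ = 56.25/12.71 = 4.4256; ρ = a/c = 0.8851
Σ_{k=0}^{4} a^k/k! (terms k=0..4) = 1.00000 + 4.42565 + 9.79318 + 14.44707 + 15.98441 = 45.65031
Tail: a^5/(5!(1−ρ)) = 1697.79356/(120·0.1149) = 123.16756
P₀ = 1/(45.65031 + 123.16756) = 1/168.81787 = 0.005924

Final: 0.005924


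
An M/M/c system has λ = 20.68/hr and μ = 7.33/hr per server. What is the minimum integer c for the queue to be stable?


Stability requires cμ > λ ⇔ c > λ/μ.
λ/μ = 20.68/7.33 = 2.8213
Minimum integer c = ⌊2.8213⌋ + 1 = 3
Check: 3·7.33 = 21.99 > 20.68, while 2·7.33 = 14.66 ≤ 20.68

Final: 3 servers


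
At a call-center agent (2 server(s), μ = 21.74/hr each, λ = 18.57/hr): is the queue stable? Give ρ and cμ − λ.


Total capacity cμ = 2·21.74 = 43.48/hr
ρ = λ/(cμ) = 18.57/43.48 = 0.4271
Stable ⇔ ρ < 1: YES
Spare capacity = cμ − λ = 43.48 − 18.57 = 24.91/hr

Final: ρ = 0.4271; stable; margin = 24.91/hr


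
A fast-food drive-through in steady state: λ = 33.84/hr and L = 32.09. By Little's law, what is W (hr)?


W = L/λ = 32.09/33.84 = 0.9483 hr

Final: 0.9483 hr


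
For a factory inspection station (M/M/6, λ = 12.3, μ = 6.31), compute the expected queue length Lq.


a = λ/μ = 1.9493; ρ = a/6 = 0.3249
P₀ = 0.142196
Lq = P₀·a^c·ρ / (c!·(1−ρ)²) = 0.142196·54.85984·0.3249/(720·0.45579)
= 0.007723

Final: 0.007723


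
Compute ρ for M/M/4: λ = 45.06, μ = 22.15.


ρ = λ/(cμ) = 45.06/(4·22.15) = 45.06/88.60 = 0.5086

Final: 0.5086


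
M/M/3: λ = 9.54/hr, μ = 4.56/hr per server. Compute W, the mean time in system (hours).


a = 2.0921; ρ = 0.6974; P₀ = 0.096866
Lq = P₀·a^c·ρ/(c!(1−ρ)²) = 1.12566
Wq = Lq/λ = 1.12566/9.54 = 0.11799 hr
W = Wq + 1/μ = 0.11799 + 0.21930 = 0.33729 hr

Final: 0.33729 hr


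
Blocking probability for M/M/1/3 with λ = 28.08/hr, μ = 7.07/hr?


ρ = λ/μ = 28.08/7.07 = 3.9717
P_K = (1−ρ)ρ^K/(1−ρ^(K+1)) = (-2.9717·62.651730)/(1 − 248.834595)
= -186.182864/-247.834595 = 0.751238

Final: 0.751238


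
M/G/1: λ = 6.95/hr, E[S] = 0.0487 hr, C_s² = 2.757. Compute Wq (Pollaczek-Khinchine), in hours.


ρ = λ·E[S] = 6.95·0.0487 = 0.3385
E[S²] = E[S]²(1+C_s²) = 0.0487²·(1+2.757) = 0.008910
Wq = λ·E[S²]/(2(1−ρ)) = 6.95·0.008910/(2·0.6615) = 0.04681 hr

Final: 0.04681 hr


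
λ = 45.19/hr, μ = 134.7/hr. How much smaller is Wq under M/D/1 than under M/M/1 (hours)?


ρ = 45.19/134.7 = 0.3355
Wq(M/M/1) = ρ/(μ−λ) = 0.3355/89.51 = 0.003748 hr
Wq(M/D/1) = ρ/(2(μ−λ)) = 0.001874 hr
Savings = 0.003748 − 0.001874 = 0.001874 hr

Final: 0.001874 hr


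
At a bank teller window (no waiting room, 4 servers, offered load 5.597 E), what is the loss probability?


B(c,a) = (a^c/c!) / Σ_{k=0}^{c} a^k/k!
a^4/4! = 40.889329
Σ terms (k=0..4): 1.00000 + 5.59700 + 15.66320 + 29.22232 + 40.88933 = 92.371852
B = 40.889329/92.371852 = 0.442660

Final: 0.442660


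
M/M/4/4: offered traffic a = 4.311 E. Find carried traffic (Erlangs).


B(4,4.311) = 0.339836 (Erlang-B)
Carried load = a(1 − B) = 4.311·(1 − 0.339836) = 4.311·0.660164 = 2.8460 E

Final: 2.8460 Erlangs


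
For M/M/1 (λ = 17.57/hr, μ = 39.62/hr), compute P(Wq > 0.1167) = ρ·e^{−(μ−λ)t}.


ρ = 17.57/39.62 = 0.4435
P(Wq > t) = ρ·e^{−(μ−λ)t} = 0.4435·e^{−2.5732}
= 0.4435·0.076288 = 0.033831

Final: 0.033831


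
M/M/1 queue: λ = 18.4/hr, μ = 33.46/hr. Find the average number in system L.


ρ = λ/μ = 18.4/33.46 = 0.5499
L = ρ/(1−ρ) = 0.5499/(1 − 0.5499) = 0.5499/0.4501 = 1.2218

Final: 1.2218


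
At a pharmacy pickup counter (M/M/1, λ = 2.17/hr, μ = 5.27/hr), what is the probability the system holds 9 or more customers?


ρ = 2.17/5.27 = 0.4118
P(N ≥ n) = ρ^n = 0.4118^9 = 0.0003403

Final: 0.0003403


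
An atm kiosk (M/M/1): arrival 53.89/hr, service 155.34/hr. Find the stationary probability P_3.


ρ = 53.89/155.34 = 0.3469
P_n = (1−ρ)·ρ^n = (1 − 0.3469)·0.3469^3 = 0.6531·0.041752 = 0.027267

Final: 0.027267


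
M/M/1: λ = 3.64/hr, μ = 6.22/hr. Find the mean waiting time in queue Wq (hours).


ρ = 3.64/6.22 = 0.5852
Wq = ρ/(μ−λ) = 0.5852/(6.22 − 3.64) = 0.5852/2.58 = 0.2268 hr

Final: 0.2268 hr


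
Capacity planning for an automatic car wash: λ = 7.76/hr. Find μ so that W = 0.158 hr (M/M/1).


W = 1/(μ−λ) ⇒ μ − λ = 1/W = 1/0.158 = 6.3291
μ = λ + 1/W = 7.76 + 6.3291 = 14.0891 per hr

Final: 14.0891 /hr


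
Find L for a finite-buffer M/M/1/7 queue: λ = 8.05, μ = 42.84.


ρ = 8.05/42.84 = 0.1879
L = ρ[1 − (K+1)ρ^K + Kρ^(K+1)] / [(1−ρ)(1−ρ^(K+1))]
Numerator: 0.1879·(1 − 8·0.000008272 + 7·0.000001554) = 0.187898
Denominator: (0.8121)·(0.999998) = 0.812090
L = 0.187898/0.812090 = 0.2314

Final: 0.2314


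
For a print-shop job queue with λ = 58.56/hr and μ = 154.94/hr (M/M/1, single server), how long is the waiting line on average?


ρ = 58.56/154.94 = 0.3780
Lq = ρ²/(1−ρ) = 0.1428/0.6220 = 0.2296

Final: 0.2296


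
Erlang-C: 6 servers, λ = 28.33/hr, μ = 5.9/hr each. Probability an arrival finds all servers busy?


a = λ/μ = 4.8017; ρ = a/6 = 0.8003
P₀ = 0.006081 (from M/M/c formula)
C(c,a) = [a^c/(c!(1−ρ))]·P₀ = [12256.52562/(720·0.1997)]·0.006081
= 85.23515·0.006081 = 0.518344

Final: 0.518344


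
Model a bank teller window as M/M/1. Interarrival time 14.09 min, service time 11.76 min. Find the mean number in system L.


λ = 60/14.09 = 4.2583 /hr
μ = 60/11.76 = 5.1020 /hr
ρ = λ/μ = 4.2583/5.1020 = 0.8346
L = ρ/(1−ρ) = 0.8346/0.1654 = 5.0472

Final: 5.0472


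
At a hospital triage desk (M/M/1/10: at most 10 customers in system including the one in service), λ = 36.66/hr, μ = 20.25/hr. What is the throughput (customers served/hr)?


ρ = 1.8104; P_K = (1−ρ)ρ^10/(1−ρ^11) = 0.448282
λ_eff = λ(1 − P_K) = 36.66·(1 − 0.448282) = 36.66·0.551718 = 20.2260 /hr

Final: 20.2260 /hr


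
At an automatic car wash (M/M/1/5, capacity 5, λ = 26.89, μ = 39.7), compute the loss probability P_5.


ρ = λ/μ = 26.89/39.7 = 0.6773
P_K = (1−ρ)ρ^K/(1−ρ^(K+1)) = (0.3227·0.142561)/(1 − 0.096561)
= 0.046000/0.903439 = 0.050917

Final: 0.050917


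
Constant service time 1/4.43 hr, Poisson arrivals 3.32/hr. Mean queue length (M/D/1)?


ρ = 3.32/4.43 = 0.7494
M/D/1: Lq = ρ²/(2(1−ρ)) = 0.5617/(2·0.2506) = 1.12078

Final: 1.12078


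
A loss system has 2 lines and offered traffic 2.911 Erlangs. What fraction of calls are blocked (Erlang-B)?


B(c,a) = (a^c/c!) / Σ_{k=0}^{c} a^k/k!
a^2/2! = 4.236961
Σ terms (k=0..2): 1.00000 + 2.91100 + 4.23696 = 8.147960
B = 4.236961/8.147960 = 0.520003

Final: 0.520003


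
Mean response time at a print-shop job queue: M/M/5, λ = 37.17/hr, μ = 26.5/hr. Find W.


a = 1.4026; ρ = 0.2805; P₀ = 0.245674
Lq = P₀·a^c·ρ/(c!(1−ρ)²) = 0.006024
Wq = Lq/λ = 0.006024/37.17 = 0.0001621 hr
W = Wq + 1/μ = 0.0001621 + 0.03774 = 0.03790 hr

Final: 0.03790 hr


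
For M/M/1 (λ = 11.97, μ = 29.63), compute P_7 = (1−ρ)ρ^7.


ρ = 11.97/29.63 = 0.4040
P_n = (1−ρ)·ρ^n = (1 − 0.4040)·0.4040^7 = 0.5960·0.001756 = 0.001047

Final: 0.001047


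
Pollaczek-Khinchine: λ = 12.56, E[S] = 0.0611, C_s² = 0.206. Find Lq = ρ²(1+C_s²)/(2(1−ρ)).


ρ = λ·E[S] = 12.56·0.0611 = 0.7674
Lq = ρ²(1+C_s²)/(2(1−ρ)) = 0.5889·(1+0.206)/(2·0.2326)
= 0.5889·1.2060/0.4652 = 1.52686

Final: 1.52686


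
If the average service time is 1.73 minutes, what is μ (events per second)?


μ = 1/(service time) in consistent units.
1 second = 0.0166667 min, so μ = 0.0166667/1.73 = 0.009634 per second

Final: 0.009634 /sec


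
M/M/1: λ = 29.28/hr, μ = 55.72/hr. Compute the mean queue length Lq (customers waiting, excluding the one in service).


ρ = 29.28/55.72 = 0.5255
Lq = ρ²/(1−ρ) = 0.2761/0.4745 = 0.5819

Final: 0.5819
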